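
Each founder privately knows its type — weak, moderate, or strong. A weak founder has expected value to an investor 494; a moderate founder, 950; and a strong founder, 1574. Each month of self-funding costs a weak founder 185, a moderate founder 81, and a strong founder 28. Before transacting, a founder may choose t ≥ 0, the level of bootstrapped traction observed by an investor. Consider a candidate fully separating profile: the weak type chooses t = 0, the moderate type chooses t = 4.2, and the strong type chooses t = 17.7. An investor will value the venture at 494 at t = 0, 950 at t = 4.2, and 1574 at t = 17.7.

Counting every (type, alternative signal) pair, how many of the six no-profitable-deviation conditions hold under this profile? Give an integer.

6

Weak (own payoff 494): to t=4.2 gives 950 − 185×4.2 = 173 → no gain ✓; to t=17.7 gives 1574 − 185×17.7 = -1700.5 → no gain ✓.
Moderate (own payoff 950 − 81×4.2 = 609.8): to t=0 gives 494 → no gain ✓; to t=17.7 gives 1574 − 81×17.7 = 140.3 → no gain ✓.
Strong (own payoff 1574 − 28×17.7 = 1078.4): to t=0 gives 494 → no gain ✓; to t=4.2 gives 950 − 28×4.2 = 832.4 → no gain ✓.
6 of the 6 constraints hold; this profile is a separating equilibrium.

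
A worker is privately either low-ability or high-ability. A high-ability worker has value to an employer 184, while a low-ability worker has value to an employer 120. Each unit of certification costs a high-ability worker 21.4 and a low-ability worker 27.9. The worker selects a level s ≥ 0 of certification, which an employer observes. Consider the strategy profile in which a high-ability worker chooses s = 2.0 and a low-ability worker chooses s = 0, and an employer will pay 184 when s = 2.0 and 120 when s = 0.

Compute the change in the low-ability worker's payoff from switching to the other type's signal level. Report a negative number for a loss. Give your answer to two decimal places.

8.20

Playing s = 0 the low-ability worker receives 120.
Deviating to s = 2.0 brings payment 184 at cost 27.9 × 2.0 = 55.8, netting 128.2.
Gain from deviating: 128.2 − 120 = 8.20.
The gain is positive, so the low-ability type's incentive-compatibility constraint is violated — this profile is not a separating equilibrium.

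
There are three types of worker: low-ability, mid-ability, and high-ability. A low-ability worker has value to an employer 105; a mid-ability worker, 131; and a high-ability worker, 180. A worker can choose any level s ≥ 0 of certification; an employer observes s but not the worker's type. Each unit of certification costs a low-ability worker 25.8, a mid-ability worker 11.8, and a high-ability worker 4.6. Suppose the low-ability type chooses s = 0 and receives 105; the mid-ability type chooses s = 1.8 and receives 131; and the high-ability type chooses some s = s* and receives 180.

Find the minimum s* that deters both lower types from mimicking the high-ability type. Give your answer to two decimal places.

5.95

Low-ability type (on-path payoff 105) won't mimic when 105 ≥ 180 − 25.8·s*, i.e. s* ≥ 2.91.
Mid-ability type (on-path payoff 131 − 11.8×1.8 = 109.76) won't mimic when 109.76 ≥ 180 − 11.8·s*, i.e. s* ≥ 5.95.
Both must hold, so s* = max(2.91, 5.95) = 5.95. The mid-ability type's constraint binds.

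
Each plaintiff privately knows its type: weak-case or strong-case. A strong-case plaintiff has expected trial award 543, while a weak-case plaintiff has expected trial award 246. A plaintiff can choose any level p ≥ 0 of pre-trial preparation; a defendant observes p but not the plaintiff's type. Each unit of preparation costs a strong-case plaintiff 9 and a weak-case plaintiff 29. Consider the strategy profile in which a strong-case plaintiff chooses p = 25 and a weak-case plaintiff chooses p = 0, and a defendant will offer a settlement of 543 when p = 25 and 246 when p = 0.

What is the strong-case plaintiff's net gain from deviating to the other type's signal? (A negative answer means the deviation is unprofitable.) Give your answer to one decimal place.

Playing p = 25 the strong-case plaintiff receives 543 − 9 × 25 = 318.
Deviating to p = 0 yields 246 instead.
Gain from deviating: 246 − 318 = -72.0.
The gain is negative, so the strong-case type's incentive-compatibility constraint is satisfied.

-72.0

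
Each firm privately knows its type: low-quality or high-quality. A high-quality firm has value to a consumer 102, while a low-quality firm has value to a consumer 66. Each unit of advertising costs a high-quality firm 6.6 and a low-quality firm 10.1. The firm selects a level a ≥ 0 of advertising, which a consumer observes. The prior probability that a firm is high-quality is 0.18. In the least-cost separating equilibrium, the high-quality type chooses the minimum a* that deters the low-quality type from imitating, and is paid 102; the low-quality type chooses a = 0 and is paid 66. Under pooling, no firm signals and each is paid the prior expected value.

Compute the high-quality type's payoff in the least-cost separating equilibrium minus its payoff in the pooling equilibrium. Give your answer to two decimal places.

6.00

Least-cost separating signal: a* solves 66 = 102 − 10.1·a*, so a* = (102 − 66)/10.1 ≈ 3.5644.
High-quality type's separating payoff: 102 − 6.6 × a* = 102 − 6.6 × (102 − 66)/10.1 = 102 − 237.6/10.1 ≈ 78.4752.
Pooling payoff: 0.18 × 102 + 0.82 × 66 = 72.48.
Difference: 78.4752 − 72.48 = 5.9952, i.e. 6.00 to two decimal places.
The high-quality type prefers to separate.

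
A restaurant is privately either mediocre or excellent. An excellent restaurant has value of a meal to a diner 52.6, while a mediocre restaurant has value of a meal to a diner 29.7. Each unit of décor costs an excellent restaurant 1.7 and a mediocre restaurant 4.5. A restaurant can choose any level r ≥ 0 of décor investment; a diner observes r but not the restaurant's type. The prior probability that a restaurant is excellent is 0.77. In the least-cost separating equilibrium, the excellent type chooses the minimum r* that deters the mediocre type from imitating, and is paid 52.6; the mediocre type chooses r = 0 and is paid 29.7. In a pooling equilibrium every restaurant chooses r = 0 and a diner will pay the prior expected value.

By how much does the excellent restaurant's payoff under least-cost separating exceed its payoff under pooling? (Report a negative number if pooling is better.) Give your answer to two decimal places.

-3.38

Least-cost separating signal: r* solves 29.7 = 52.6 − 4.5·r*, so r* = (52.6 − 29.7)/4.5 ≈ 5.0889.
Excellent type's separating payoff: 52.6 − 1.7 × r* = 52.6 − 1.7 × (52.6 − 29.7)/4.5 = 52.6 − 38.93/4.5 ≈ 43.9489.
Pooling payoff: 0.77 × 52.6 + 0.23 × 29.7 = 47.333.
Difference: 43.9489 − 47.333 = -3.3841, i.e. -3.38 to two decimal places.
The excellent type would prefer the pooling outcome.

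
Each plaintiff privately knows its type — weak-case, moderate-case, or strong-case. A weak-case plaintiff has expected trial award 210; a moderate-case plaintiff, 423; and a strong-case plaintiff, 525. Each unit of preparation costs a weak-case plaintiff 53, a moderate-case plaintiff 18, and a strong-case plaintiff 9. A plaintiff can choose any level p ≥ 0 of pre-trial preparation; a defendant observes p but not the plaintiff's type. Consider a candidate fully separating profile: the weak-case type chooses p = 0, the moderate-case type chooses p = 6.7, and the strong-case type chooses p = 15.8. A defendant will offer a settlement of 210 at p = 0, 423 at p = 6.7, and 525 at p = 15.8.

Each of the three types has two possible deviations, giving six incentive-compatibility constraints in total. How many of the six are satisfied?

Moderate-case (own payoff 423 − 18×6.7 = 302.4): to p=0 gives 210 → no gain ✓; to p=15.8 gives 525 − 18×15.8 = 240.6 → no gain ✓.
Weak-case (own payoff 210): to p=6.7 gives 423 − 53×6.7 = 67.9 → no gain ✓; to p=15.8 gives 525 − 53×15.8 = -312.4 → no gain ✓.
Strong-case (own payoff 525 − 9×15.8 = 382.8): to p=0 gives 210 → no gain ✓; to p=6.7 gives 423 − 9×6.7 = 362.7 → no gain ✓.
6 of the 6 constraints hold; this profile is a separating equilibrium.

6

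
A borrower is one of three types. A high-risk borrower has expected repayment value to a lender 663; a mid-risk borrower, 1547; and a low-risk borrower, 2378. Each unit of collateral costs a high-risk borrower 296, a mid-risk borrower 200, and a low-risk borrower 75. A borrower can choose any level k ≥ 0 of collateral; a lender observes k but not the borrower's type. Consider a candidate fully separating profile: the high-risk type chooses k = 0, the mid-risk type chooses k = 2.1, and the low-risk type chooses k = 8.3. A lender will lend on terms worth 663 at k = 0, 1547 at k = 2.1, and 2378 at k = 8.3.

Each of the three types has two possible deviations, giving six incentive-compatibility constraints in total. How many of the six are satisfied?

5

Low-risk (own payoff 2378 − 75×8.3 = 1755.5): to k=0 gives 663 → no gain ✓; to k=2.1 gives 1547 − 75×2.1 = 1389.5 → no gain ✓.
Mid-risk (own payoff 1547 − 200×2.1 = 1127): to k=0 gives 663 → no gain ✓; to k=8.3 gives 2378 − 200×8.3 = 718 → no gain ✓.
High-risk (own payoff 663): to k=2.1 gives 1547 − 296×2.1 = 925.4 → profitable ✗; to k=8.3 gives 2378 − 296×8.3 = -78.8 → no gain ✓.
5 of the 6 constraints hold; not an equilibrium.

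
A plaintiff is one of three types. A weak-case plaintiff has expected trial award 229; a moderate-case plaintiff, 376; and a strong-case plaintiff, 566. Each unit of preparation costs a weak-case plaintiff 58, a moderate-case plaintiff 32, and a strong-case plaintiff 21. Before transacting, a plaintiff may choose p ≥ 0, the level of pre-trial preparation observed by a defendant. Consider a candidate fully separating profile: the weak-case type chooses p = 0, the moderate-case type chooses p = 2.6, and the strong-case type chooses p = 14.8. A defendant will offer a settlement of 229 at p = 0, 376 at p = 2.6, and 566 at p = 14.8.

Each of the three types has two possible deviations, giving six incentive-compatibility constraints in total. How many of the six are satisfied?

5

Strong-case (own payoff 566 − 21×14.8 = 255.2): to p=0 gives 229 → no gain ✓; to p=2.6 gives 376 − 21×2.6 = 321.4 → profitable ✗.
Weak-case (own payoff 229): to p=2.6 gives 376 − 58×2.6 = 225.2 → no gain ✓; to p=14.8 gives 566 − 58×14.8 = -292.4 → no gain ✓.
Moderate-case (own payoff 376 − 32×2.6 = 292.8): to p=0 gives 229 → no gain ✓; to p=14.8 gives 566 − 32×14.8 = 92.4 → no gain ✓.
5 of the 6 constraints hold; not an equilibrium.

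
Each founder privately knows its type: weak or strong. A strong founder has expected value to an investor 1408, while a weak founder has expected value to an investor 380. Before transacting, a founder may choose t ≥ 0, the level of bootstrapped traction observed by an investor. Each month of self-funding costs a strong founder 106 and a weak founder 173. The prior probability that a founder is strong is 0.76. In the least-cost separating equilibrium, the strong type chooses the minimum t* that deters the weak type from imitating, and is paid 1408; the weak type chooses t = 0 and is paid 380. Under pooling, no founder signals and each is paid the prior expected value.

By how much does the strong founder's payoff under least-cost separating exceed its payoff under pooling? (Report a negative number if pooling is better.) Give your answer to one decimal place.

-383.2

Least-cost separating signal: t* solves 380 = 1408 − 173·t*, so t* = (1408 − 380)/173 ≈ 5.9422.
Strong type's separating payoff: 1408 − 106 × t* = 1408 − 106 × (1408 − 380)/173 = 1408 − 108968/173 ≈ 778.127.
Pooling payoff: 0.76 × 1408 + 0.24 × 380 = 1161.28.
Difference: 778.127 − 1161.28 = -383.153, i.e. -383.2 to one decimal place.
The strong type would prefer the pooling outcome.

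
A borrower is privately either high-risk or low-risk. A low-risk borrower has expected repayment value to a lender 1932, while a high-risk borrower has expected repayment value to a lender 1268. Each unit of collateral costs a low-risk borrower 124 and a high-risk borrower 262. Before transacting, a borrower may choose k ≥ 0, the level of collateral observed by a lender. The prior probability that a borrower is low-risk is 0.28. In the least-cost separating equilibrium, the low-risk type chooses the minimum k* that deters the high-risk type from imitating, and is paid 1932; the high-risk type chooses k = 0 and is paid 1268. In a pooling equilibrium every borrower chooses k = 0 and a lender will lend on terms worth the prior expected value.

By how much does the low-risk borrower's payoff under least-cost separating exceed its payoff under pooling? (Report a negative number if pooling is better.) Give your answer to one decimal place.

163.8

Least-cost separating signal: k* solves 1268 = 1932 − 262·k*, so k* = (1932 − 1268)/262 ≈ 2.5344.
Low-risk type's separating payoff: 1932 − 124 × k* = 1932 − 124 × (1932 − 1268)/262 = 1932 − 82336/262 ≈ 1617.740.
Pooling payoff: 0.28 × 1932 + 0.72 × 1268 = 1453.92.
Difference: 1617.740 − 1453.92 = 163.82, i.e. 163.8 to one decimal place.
The low-risk type prefers to separate.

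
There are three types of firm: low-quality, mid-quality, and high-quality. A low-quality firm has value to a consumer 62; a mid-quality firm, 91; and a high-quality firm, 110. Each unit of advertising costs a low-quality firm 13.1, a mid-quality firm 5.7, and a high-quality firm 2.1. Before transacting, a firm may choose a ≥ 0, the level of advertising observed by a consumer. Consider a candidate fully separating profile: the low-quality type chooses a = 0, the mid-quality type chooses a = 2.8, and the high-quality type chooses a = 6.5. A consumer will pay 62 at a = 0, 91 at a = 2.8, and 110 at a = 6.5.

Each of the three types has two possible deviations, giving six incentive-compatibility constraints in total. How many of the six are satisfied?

6

Mid-quality (own payoff 91 − 5.7×2.8 = 75.04): to a=0 gives 62 → no gain ✓; to a=6.5 gives 110 − 5.7×6.5 = 72.95 → no gain ✓.
High-quality (own payoff 110 − 2.1×6.5 = 96.35): to a=0 gives 62 → no gain ✓; to a=2.8 gives 91 − 2.1×2.8 = 85.12 → no gain ✓.
Low-quality (own payoff 62): to a=2.8 gives 91 − 13.1×2.8 = 54.32 → no gain ✓; to a=6.5 gives 110 − 13.1×6.5 = 24.85 → no gain ✓.
6 of the 6 constraints hold; this profile is a separating equilibrium.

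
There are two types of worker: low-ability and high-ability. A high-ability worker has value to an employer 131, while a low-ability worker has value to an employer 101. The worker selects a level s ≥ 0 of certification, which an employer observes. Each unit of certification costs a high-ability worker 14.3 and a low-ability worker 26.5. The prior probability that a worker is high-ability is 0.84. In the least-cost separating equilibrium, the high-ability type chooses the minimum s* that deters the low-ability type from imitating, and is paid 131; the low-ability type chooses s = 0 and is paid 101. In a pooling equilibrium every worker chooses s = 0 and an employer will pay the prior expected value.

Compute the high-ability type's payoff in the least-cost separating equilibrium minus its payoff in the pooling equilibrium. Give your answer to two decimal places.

-11.39

Least-cost separating signal: s* solves 101 = 131 − 26.5·s*, so s* = (131 − 101)/26.5 ≈ 1.1321.
High-ability type's separating payoff: 131 − 14.3 × s* = 131 − 14.3 × (131 − 101)/26.5 = 131 − 429/26.5 ≈ 114.8113.
Pooling payoff: 0.84 × 131 + 0.16 × 101 = 126.2.
Difference: 114.8113 − 126.2 = -11.3887, i.e. -11.39 to two decimal places.
The high-ability type would prefer the pooling outcome.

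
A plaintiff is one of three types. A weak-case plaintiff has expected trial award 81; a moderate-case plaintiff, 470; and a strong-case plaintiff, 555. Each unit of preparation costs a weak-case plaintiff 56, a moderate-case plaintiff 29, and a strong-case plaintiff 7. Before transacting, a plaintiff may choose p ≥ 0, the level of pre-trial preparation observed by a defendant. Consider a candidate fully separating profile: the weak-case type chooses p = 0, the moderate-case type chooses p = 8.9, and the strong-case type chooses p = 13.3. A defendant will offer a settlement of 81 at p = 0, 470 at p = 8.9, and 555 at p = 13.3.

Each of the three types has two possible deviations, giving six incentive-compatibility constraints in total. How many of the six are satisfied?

Strong-case (own payoff 555 − 7×13.3 = 461.9): to p=0 gives 81 → no gain ✓; to p=8.9 gives 470 − 7×8.9 = 407.7 → no gain ✓.
Weak-case (own payoff 81): to p=8.9 gives 470 − 56×8.9 = -28.4 → no gain ✓; to p=13.3 gives 555 − 56×13.3 = -189.8 → no gain ✓.
Moderate-case (own payoff 470 − 29×8.9 = 211.9): to p=0 gives 81 → no gain ✓; to p=13.3 gives 555 − 29×13.3 = 169.3 → no gain ✓.
6 of the 6 constraints hold; this profile is a separating equilibrium.

6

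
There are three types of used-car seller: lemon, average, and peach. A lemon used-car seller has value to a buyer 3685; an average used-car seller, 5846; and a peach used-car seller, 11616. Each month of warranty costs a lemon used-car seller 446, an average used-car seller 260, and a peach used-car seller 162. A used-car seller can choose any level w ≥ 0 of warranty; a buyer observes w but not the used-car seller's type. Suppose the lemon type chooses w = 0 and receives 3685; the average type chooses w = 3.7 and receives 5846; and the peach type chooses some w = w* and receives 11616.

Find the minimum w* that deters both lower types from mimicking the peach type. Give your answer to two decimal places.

Average type (on-path payoff 5846 − 260×3.7 = 4884) won't mimic when 4884 ≥ 11616 − 260·w*, i.e. w* ≥ 25.89.
Lemon type (on-path payoff 3685) won't mimic when 3685 ≥ 11616 − 446·w*, i.e. w* ≥ 17.78.
Both must hold, so w* = max(17.78, 25.89) = 25.89. The average type's constraint binds.

25.89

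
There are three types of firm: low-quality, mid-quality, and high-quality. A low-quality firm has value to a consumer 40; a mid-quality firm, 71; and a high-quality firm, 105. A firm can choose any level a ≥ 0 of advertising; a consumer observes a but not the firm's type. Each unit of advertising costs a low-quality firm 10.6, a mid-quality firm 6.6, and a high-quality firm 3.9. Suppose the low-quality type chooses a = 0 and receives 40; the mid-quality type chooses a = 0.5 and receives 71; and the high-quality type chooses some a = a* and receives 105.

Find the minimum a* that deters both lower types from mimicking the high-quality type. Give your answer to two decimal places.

Mid-quality type (on-path payoff 71 − 6.6×0.5 = 67.7) won't mimic when 67.7 ≥ 105 − 6.6·a*, i.e. a* ≥ 5.65.
Low-quality type (on-path payoff 40) won't mimic when 40 ≥ 105 − 10.6·a*, i.e. a* ≥ 6.13.
Both must hold, so a* = max(6.13, 5.65) = 6.13. The low-quality type's constraint binds.

6.13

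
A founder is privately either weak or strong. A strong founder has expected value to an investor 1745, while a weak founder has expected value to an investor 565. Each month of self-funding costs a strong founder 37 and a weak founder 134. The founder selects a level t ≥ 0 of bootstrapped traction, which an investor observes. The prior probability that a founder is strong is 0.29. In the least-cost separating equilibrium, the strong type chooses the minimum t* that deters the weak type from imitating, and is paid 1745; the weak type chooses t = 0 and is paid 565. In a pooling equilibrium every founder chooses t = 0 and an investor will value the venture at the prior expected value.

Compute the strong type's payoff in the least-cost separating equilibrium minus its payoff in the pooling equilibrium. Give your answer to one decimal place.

512.0

Least-cost separating signal: t* solves 565 = 1745 − 134·t*, so t* = (1745 − 565)/134 ≈ 8.8060.
Strong type's separating payoff: 1745 − 37 × t* = 1745 − 37 × (1745 − 565)/134 = 1745 − 43660/134 ≈ 1419.179.
Pooling payoff: 0.29 × 1745 + 0.71 × 565 = 907.2.
Difference: 1419.179 − 907.2 = 511.979, i.e. 512.0 to one decimal place.
The strong type prefers to separate.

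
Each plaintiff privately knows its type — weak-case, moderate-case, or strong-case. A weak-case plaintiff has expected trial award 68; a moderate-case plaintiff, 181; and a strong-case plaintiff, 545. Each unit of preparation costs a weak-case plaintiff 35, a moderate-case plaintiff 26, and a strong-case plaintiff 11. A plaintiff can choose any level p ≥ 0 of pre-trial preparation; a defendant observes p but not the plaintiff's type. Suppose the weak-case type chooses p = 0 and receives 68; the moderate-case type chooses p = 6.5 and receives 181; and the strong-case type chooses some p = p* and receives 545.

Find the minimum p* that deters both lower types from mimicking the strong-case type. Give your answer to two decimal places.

Moderate-case type (on-path payoff 181 − 26×6.5 = 12) won't mimic when 12 ≥ 545 − 26·p*, i.e. p* ≥ 20.50.
Weak-case type (on-path payoff 68) won't mimic when 68 ≥ 545 − 35·p*, i.e. p* ≥ 13.63.
Both must hold, so p* = max(13.63, 20.50) = 20.50. The moderate-case type's constraint binds.

20.50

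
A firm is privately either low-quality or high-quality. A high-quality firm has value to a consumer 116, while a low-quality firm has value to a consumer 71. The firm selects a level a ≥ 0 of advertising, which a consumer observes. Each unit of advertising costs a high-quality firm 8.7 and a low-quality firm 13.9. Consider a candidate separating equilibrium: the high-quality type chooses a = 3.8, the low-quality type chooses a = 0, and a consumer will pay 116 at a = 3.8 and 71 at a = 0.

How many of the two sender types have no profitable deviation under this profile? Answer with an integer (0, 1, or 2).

2

Low-quality type: stay at 0 → 71; mimic → 116 − 13.9 × 3.8 = 63.18. IC holds (71 ≥ 63.18).
High-quality type: signal → 116 − 8.7 × 3.8 = 82.94; deviate to 0 → 71. IC holds (82.94 ≥ 71).
2 of 2 constraints hold, so this is a separating equilibrium.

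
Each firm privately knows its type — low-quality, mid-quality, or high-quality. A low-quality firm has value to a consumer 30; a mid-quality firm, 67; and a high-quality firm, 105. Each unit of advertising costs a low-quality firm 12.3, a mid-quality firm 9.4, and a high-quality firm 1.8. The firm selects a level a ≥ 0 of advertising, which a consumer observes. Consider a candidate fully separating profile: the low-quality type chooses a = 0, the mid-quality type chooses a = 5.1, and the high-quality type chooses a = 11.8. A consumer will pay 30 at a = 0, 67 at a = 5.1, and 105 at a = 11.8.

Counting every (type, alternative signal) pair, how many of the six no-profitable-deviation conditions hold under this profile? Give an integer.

Mid-quality (own payoff 67 − 9.4×5.1 = 19.06): to a=0 gives 30 → profitable ✗; to a=11.8 gives 105 − 9.4×11.8 = -5.92 → no gain ✓.
High-quality (own payoff 105 − 1.8×11.8 = 83.76): to a=0 gives 30 → no gain ✓; to a=5.1 gives 67 − 1.8×5.1 = 57.82 → no gain ✓.
Low-quality (own payoff 30): to a=5.1 gives 67 − 12.3×5.1 = 4.27 → no gain ✓; to a=11.8 gives 105 − 12.3×11.8 = -40.14 → no gain ✓.
5 of the 6 constraints hold; not an equilibrium.

5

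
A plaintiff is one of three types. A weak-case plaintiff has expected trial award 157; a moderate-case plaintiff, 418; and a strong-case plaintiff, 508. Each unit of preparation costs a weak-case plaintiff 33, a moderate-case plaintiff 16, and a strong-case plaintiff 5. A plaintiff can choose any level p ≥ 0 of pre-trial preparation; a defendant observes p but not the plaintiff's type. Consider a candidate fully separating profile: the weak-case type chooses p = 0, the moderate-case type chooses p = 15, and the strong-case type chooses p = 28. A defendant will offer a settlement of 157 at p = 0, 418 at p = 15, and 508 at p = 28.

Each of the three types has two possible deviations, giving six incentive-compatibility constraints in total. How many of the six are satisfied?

Strong-case (own payoff 508 − 5×28 = 368): to p=0 gives 157 → no gain ✓; to p=15 gives 418 − 5×15 = 343 → no gain ✓.
Moderate-case (own payoff 418 − 16×15 = 178): to p=0 gives 157 → no gain ✓; to p=28 gives 508 − 16×28 = 60 → no gain ✓.
Weak-case (own payoff 157): to p=15 gives 418 − 33×15 = -77 → no gain ✓; to p=28 gives 508 − 33×28 = -416 → no gain ✓.
6 of the 6 constraints hold; this profile is a separating equilibrium.

6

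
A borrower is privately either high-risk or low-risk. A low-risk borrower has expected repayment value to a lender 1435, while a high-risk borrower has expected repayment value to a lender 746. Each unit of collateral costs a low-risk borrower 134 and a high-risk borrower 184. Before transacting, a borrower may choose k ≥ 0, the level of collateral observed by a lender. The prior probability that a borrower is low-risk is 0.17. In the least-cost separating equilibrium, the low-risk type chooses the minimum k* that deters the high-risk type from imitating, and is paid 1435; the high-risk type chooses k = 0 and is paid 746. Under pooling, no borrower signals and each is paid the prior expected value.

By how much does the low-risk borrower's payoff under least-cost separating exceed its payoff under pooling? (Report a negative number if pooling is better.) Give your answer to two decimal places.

Least-cost separating signal: k* solves 746 = 1435 − 184·k*, so k* = (1435 − 746)/184 ≈ 3.7446.
Low-risk type's separating payoff: 1435 − 134 × k* = 1435 − 134 × (1435 − 746)/184 = 1435 − 92326/184 ≈ 933.2283.
Pooling payoff: 0.17 × 1435 + 0.83 × 746 = 863.13.
Difference: 933.2283 − 863.13 = 70.0983, i.e. 70.10 to two decimal places.
The low-risk type prefers to separate.

70.10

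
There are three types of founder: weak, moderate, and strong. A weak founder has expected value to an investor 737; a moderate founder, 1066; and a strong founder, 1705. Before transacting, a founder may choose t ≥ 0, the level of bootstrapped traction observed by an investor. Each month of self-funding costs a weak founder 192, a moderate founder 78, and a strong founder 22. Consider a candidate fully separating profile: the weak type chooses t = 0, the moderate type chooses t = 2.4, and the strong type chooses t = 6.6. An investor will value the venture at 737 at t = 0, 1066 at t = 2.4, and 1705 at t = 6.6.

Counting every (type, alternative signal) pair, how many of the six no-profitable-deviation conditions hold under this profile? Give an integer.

Strong (own payoff 1705 − 22×6.6 = 1559.8): to t=0 gives 737 → no gain ✓; to t=2.4 gives 1066 − 22×2.4 = 1013.2 → no gain ✓.
Moderate (own payoff 1066 − 78×2.4 = 878.8): to t=0 gives 737 → no gain ✓; to t=6.6 gives 1705 − 78×6.6 = 1190.2 → profitable ✗.
Weak (own payoff 737): to t=2.4 gives 1066 − 192×2.4 = 605.2 → no gain ✓; to t=6.6 gives 1705 − 192×6.6 = 437.8 → no gain ✓.
5 of the 6 constraints hold; not an equilibrium.

5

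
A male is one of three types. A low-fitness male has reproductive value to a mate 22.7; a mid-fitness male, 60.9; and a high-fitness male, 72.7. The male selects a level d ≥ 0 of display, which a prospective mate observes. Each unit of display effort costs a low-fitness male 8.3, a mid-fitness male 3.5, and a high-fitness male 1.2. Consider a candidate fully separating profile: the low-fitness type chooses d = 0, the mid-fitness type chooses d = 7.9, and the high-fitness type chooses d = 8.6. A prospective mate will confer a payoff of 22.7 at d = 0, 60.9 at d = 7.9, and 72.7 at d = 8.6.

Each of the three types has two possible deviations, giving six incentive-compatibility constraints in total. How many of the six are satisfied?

Mid-fitness (own payoff 60.9 − 3.5×7.9 = 33.25): to d=0 gives 22.7 → no gain ✓; to d=8.6 gives 72.7 − 3.5×8.6 = 42.6 → profitable ✗.
High-fitness (own payoff 72.7 − 1.2×8.6 = 62.38): to d=0 gives 22.7 → no gain ✓; to d=7.9 gives 60.9 − 1.2×7.9 = 51.42 → no gain ✓.
Low-fitness (own payoff 22.7): to d=7.9 gives 60.9 − 8.3×7.9 = -4.67 → no gain ✓; to d=8.6 gives 72.7 − 8.3×8.6 = 1.32 → no gain ✓.
5 of the 6 constraints hold; not an equilibrium.

5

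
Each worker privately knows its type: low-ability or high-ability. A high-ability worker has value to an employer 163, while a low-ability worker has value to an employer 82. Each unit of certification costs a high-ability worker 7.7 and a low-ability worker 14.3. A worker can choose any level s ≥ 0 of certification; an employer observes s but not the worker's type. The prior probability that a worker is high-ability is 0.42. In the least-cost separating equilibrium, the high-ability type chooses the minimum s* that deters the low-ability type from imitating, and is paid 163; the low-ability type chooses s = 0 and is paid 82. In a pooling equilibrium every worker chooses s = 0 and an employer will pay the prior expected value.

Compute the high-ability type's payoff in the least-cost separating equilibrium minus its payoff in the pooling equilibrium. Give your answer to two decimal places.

Least-cost separating signal: s* solves 82 = 163 − 14.3·s*, so s* = (163 − 82)/14.3 ≈ 5.6643.
High-ability type's separating payoff: 163 − 7.7 × s* = 163 − 7.7 × (163 − 82)/14.3 = 163 − 623.7/14.3 ≈ 119.3846.
Pooling payoff: 0.42 × 163 + 0.58 × 82 = 116.02.
Difference: 119.3846 − 116.02 = 3.3646, i.e. 3.36 to two decimal places.
The high-ability type prefers to separate.

3.36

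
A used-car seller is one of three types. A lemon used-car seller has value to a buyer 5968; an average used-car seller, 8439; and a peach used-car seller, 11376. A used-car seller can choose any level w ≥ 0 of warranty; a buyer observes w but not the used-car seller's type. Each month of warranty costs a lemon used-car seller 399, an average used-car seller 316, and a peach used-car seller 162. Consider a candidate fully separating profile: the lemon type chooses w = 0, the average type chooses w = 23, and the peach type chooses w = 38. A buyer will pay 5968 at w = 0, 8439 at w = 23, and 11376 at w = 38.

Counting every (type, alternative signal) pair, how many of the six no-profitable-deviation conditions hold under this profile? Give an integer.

4

Average (own payoff 8439 − 316×23 = 1171): to w=0 gives 5968 → profitable ✗; to w=38 gives 11376 − 316×38 = -632 → no gain ✓.
Peach (own payoff 11376 − 162×38 = 5220): to w=0 gives 5968 → profitable ✗; to w=23 gives 8439 − 162×23 = 4713 → no gain ✓.
Lemon (own payoff 5968): to w=23 gives 8439 − 399×23 = -738 → no gain ✓; to w=38 gives 11376 − 399×38 = -3786 → no gain ✓.
4 of the 6 constraints hold; not an equilibrium.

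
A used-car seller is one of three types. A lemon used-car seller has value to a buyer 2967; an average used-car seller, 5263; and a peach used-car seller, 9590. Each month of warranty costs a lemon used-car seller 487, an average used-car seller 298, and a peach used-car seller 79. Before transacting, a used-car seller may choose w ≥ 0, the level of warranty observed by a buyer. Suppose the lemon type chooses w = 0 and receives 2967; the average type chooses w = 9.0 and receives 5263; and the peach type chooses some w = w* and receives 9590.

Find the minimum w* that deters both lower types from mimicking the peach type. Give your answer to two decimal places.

23.52

Average type (on-path payoff 5263 − 298×9.0 = 2581) won't mimic when 2581 ≥ 9590 − 298·w*, i.e. w* ≥ 23.52.
Lemon type (on-path payoff 2967) won't mimic when 2967 ≥ 9590 − 487·w*, i.e. w* ≥ 13.60.
Both must hold, so w* = max(13.60, 23.52) = 23.52. The average type's constraint binds.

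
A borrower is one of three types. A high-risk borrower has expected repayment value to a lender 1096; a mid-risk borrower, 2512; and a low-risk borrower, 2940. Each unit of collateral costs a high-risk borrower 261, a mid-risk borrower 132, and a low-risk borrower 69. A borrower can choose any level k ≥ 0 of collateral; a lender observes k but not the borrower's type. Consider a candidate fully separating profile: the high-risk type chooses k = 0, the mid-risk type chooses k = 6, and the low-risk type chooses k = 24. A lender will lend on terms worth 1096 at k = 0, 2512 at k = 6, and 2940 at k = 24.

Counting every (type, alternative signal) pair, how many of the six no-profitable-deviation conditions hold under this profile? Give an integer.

High-risk (own payoff 1096): to k=6 gives 2512 − 261×6 = 946 → no gain ✓; to k=24 gives 2940 − 261×24 = -3324 → no gain ✓.
Low-risk (own payoff 2940 − 69×24 = 1284): to k=0 gives 1096 → no gain ✓; to k=6 gives 2512 − 69×6 = 2098 → profitable ✗.
Mid-risk (own payoff 2512 − 132×6 = 1720): to k=0 gives 1096 → no gain ✓; to k=24 gives 2940 − 132×24 = -228 → no gain ✓.
5 of the 6 constraints hold; not an equilibrium.

5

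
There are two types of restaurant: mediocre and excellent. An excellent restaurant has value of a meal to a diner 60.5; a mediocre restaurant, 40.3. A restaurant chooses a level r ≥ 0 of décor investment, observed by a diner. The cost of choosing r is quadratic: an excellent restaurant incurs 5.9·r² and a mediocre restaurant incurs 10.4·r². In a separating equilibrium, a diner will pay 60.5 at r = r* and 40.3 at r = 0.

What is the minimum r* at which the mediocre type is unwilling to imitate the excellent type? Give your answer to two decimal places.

The mediocre type at r = 0 receives 40.3; imitating at r* yields 60.5 − 10.4·r*².
Indifference: 40.3 = 60.5 − 10.4·r*², so r*² = (60.5 − 40.3) / 10.4 ≈ 1.9423.
r* = √1.9423 ≈ 1.39.

1.39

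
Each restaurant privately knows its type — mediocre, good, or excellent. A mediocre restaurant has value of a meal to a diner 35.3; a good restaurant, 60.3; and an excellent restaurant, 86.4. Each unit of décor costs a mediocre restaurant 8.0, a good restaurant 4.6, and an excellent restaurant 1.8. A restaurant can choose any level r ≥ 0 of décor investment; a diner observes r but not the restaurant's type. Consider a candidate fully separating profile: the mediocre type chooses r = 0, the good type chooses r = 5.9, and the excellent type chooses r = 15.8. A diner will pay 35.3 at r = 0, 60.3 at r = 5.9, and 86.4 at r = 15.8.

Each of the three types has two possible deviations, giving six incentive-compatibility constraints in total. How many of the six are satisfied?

Good (own payoff 60.3 − 4.6×5.9 = 33.16): to r=0 gives 35.3 → profitable ✗; to r=15.8 gives 86.4 − 4.6×15.8 = 13.72 → no gain ✓.
Mediocre (own payoff 35.3): to r=5.9 gives 60.3 − 8.0×5.9 = 13.1 → no gain ✓; to r=15.8 gives 86.4 − 8.0×15.8 = -40 → no gain ✓.
Excellent (own payoff 86.4 − 1.8×15.8 = 57.96): to r=0 gives 35.3 → no gain ✓; to r=5.9 gives 60.3 − 1.8×5.9 = 49.68 → no gain ✓.
5 of the 6 constraints hold; not an equilibrium.

5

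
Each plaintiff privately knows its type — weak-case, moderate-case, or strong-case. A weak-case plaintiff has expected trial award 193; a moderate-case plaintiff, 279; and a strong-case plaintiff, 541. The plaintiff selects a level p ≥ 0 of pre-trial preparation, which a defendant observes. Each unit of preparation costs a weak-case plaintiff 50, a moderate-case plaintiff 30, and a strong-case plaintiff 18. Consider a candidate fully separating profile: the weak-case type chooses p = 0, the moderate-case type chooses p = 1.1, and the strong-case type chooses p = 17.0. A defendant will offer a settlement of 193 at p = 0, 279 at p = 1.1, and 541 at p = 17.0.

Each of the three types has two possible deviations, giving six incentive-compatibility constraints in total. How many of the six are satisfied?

Moderate-case (own payoff 279 − 30×1.1 = 246): to p=0 gives 193 → no gain ✓; to p=17.0 gives 541 − 30×17.0 = 31 → no gain ✓.
Strong-case (own payoff 541 − 18×17.0 = 235): to p=0 gives 193 → no gain ✓; to p=1.1 gives 279 − 18×1.1 = 259.2 → profitable ✗.
Weak-case (own payoff 193): to p=1.1 gives 279 − 50×1.1 = 224 → profitable ✗; to p=17.0 gives 541 − 50×17.0 = -309 → no gain ✓.
4 of the 6 constraints hold; not an equilibrium.

4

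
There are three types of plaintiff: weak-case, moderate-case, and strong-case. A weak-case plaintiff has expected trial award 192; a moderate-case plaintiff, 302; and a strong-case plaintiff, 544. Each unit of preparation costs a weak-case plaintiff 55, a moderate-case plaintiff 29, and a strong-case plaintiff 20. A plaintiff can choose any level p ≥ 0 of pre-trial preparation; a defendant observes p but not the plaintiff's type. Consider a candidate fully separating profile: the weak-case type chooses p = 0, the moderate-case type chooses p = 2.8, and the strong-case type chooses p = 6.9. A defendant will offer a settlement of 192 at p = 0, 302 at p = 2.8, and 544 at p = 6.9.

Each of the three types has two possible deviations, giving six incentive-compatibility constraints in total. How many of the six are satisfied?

Strong-case (own payoff 544 − 20×6.9 = 406): to p=0 gives 192 → no gain ✓; to p=2.8 gives 302 − 20×2.8 = 246 → no gain ✓.
Weak-case (own payoff 192): to p=2.8 gives 302 − 55×2.8 = 148 → no gain ✓; to p=6.9 gives 544 − 55×6.9 = 164.5 → no gain ✓.
Moderate-case (own payoff 302 − 29×2.8 = 220.8): to p=0 gives 192 → no gain ✓; to p=6.9 gives 544 − 29×6.9 = 343.9 → profitable ✗.
5 of the 6 constraints hold; not an equilibrium.

5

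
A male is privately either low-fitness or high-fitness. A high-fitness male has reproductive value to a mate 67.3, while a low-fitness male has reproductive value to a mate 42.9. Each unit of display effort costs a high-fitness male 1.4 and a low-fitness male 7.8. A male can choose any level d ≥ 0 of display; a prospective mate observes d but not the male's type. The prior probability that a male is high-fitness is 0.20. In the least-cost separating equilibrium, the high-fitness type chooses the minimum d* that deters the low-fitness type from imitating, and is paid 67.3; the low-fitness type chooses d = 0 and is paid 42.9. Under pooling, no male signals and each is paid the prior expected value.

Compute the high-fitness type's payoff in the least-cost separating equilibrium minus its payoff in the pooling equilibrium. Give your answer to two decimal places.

Least-cost separating signal: d* solves 42.9 = 67.3 − 7.8·d*, so d* = (67.3 − 42.9)/7.8 ≈ 3.1282.
High-fitness type's separating payoff: 67.3 − 1.4 × d* = 67.3 − 1.4 × (67.3 − 42.9)/7.8 = 67.3 − 34.16/7.8 ≈ 62.9205.
Pooling payoff: 0.20 × 67.3 + 0.80 × 42.9 = 47.78.
Difference: 62.9205 − 47.78 = 15.1405, i.e. 15.14 to two decimal places.
The high-fitness type prefers to separate.

15.14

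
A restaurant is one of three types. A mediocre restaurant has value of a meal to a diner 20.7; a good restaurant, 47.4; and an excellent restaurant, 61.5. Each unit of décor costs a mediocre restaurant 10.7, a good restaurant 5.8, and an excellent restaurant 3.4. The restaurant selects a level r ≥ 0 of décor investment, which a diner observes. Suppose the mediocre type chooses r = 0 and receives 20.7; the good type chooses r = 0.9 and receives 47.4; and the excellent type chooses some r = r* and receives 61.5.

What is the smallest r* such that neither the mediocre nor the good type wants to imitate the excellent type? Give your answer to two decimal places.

Mediocre type (on-path payoff 20.7) won't mimic when 20.7 ≥ 61.5 − 10.7·r*, i.e. r* ≥ 3.81.
Good type (on-path payoff 47.4 − 5.8×0.9 = 42.18) won't mimic when 42.18 ≥ 61.5 − 5.8·r*, i.e. r* ≥ 3.33.
Both must hold, so r* = max(3.81, 3.33) = 3.81. The mediocre type's constraint binds.

3.81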